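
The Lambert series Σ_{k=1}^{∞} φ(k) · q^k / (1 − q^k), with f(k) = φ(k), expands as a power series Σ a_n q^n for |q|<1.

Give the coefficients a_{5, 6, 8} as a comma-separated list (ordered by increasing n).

n=5: 1·5 5·1  φ→[1+4]=5
d|6:{1,2,3,6}  Σφ=1+1+2+2=6
d|8:{1,2,4,8}  Σφ=1+1+2+4=8

5, 6, 8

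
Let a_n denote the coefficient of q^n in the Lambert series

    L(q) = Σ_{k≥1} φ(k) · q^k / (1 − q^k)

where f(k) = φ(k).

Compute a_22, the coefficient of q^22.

n=22: 1·22 2·11 11·2 22·1  φ→[1+1+10+10]=22

a_22 = 22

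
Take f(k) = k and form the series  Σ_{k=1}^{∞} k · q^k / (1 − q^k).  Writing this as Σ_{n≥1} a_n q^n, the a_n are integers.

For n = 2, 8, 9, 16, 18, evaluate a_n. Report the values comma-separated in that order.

3, 15, 13, 31, 39

n=2: 2·1 1·2  f→[2+1]=3
d|8:{1,2,4,8}  Σf=1+2+4+8=15
d|9:{9,3,1}  Σf=9+3+1=13
n=16: 16·1 8·2 4·4 2·8 1·16  f→[16+8+4+2+1]=31
n=18: 18·1 9·2 6·3 3·6 2·9 1·18  f→[18+9+6+3+2+1]=39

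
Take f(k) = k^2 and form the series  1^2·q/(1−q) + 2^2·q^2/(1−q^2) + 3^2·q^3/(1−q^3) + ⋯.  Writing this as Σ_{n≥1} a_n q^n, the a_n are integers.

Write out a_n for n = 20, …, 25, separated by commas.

[q^20] f(20)=400,f(10)=100,f(5)=25,f(4)=16,f(2)=4,f(1)=1 ⇒ 546
[q^21] f(1)=1,f(3)=9,f(7)=49,f(21)=441 ⇒ 500
q^22  k|22↦f(k): 22:484 11:121 2:4 1:1  a_22=610
[q^23] f(1)=1,f(23)=529 ⇒ 530
d|24:{24,12,8,6,4,3,2,1}  Σf=576+144+64+36+16+9+4+1=850
q^25  k|25↦f(k): 25:625 5:25 1:1  a_25=651

546, 500, 610, 530, 850, 651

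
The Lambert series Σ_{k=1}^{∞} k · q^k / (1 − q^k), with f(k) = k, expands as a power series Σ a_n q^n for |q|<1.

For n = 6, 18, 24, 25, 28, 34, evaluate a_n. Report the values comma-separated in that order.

q^6  k|6↦f(k): 1:1 2:2 3:3 6:6  a_6=12
[q^18] f(18)=18,f(9)=9,f(6)=6,f(3)=3,f(2)=2,f(1)=1 ⇒ 39
n=24: 1·24 2·12 3·8 4·6 6·4 8·3 12·2 24·1  f→[1+2+3+4+6+8+12+24]=60
q^25  k|25↦f(k): 25:25 5:5 1:1  a_25=31
q^28  k|28↦f(k): 28:28 14:14 7:7 4:4 2:2 1:1  a_28=56
q^34  k|34↦f(k): 1:1 2:2 17:17 34:34  a_34=54

12, 39, 60, 31, 56, 54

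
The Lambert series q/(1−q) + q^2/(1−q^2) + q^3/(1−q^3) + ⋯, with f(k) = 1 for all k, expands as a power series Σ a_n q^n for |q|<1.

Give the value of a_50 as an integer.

q^50  k|50↦f(k): 1:1 2:1 5:1 10:1 25:1 50:1  a_50=6

a_50 = 6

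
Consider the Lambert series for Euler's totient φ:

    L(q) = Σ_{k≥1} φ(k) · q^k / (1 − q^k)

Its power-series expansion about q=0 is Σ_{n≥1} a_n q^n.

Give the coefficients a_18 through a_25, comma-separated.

q^18  k|18↦φ(k): 18:6 9:6 6:2 3:2 2:1 1:1  a_18=18
n=19: 19·1 1·19  φ→[18+1]=19
d|20:{20,10,5,4,2,1}  Σφ=8+4+4+2+1+1=20
[q^21] φ(21)=12,φ(7)=6,φ(3)=2,φ(1)=1 ⇒ 21
q^22  k|22↦φ(k): 22:10 11:10 2:1 1:1  a_22=22
q^23  k|23↦φ(k): 23:22 1:1  a_23=23
n=24: 1·24 2·12 3·8 4·6 6·4 8·3 12·2 24·1  φ→[1+1+2+2+2+4+4+8]=24
d|25:{25,5,1}  Σφ=20+4+1=25

18, 19, 20, 21, 22, 23, 24, 25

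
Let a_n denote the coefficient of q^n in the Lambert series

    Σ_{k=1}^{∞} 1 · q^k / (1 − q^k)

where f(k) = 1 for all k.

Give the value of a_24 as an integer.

a_24 = 8

[q^24] f(1)=1,f(2)=1,f(3)=1,f(4)=1,f(6)=1,f(8)=1,f(12)=1,f(24)=1 ⇒ 8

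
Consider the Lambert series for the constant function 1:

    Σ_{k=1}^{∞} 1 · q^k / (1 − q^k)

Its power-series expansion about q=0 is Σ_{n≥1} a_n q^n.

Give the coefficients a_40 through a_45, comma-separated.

[q^40] f(40)=1,f(20)=1,f(10)=1,f(8)=1,f(5)=1,f(4)=1,f(2)=1,f(1)=1 ⇒ 8
[q^41] f(41)=1,f(1)=1 ⇒ 2
n=42: 1·42 2·21 3·14 6·7 7·6 14·3 21·2 42·1  f→[1+1+1+1+1+1+1+1]=8
q^43  k|43↦f(k): 43:1 1:1  a_43=2
d|44:{44,22,11,4,2,1}  Σf=1+1+1+1+1+1=6
d|45:{1,3,5,9,15,45}  Σf=1+1+1+1+1+1=6

8, 2, 8, 2, 6, 6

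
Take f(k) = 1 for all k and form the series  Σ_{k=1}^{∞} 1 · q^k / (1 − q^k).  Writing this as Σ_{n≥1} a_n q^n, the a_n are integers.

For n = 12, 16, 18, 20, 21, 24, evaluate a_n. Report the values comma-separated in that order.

6, 5, 6, 6, 4, 8

[q^12] f(12)=1,f(6)=1,f(4)=1,f(3)=1,f(2)=1,f(1)=1 ⇒ 6
q^16  k|16↦f(k): 16:1 8:1 4:1 2:1 1:1  a_16=5
[q^18] f(1)=1,f(2)=1,f(3)=1,f(6)=1,f(9)=1,f(18)=1 ⇒ 6
[q^20] f(20)=1,f(10)=1,f(5)=1,f(4)=1,f(2)=1,f(1)=1 ⇒ 6
q^21  k|21↦f(k): 21:1 7:1 3:1 1:1  a_21=4
q^24  k|24↦f(k): 1:1 2:1 3:1 4:1 6:1 8:1 12:1 24:1  a_24=8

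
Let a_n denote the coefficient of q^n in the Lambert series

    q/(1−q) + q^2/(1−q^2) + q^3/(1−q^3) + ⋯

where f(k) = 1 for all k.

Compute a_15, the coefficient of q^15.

[q^15] f(1)=1,f(3)=1,f(5)=1,f(15)=1 ⇒ 4

a_15 = 4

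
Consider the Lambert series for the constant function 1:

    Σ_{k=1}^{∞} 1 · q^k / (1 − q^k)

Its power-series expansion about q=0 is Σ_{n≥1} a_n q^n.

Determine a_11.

a_11 = 2

[q^11] f(11)=1,f(1)=1 ⇒ 2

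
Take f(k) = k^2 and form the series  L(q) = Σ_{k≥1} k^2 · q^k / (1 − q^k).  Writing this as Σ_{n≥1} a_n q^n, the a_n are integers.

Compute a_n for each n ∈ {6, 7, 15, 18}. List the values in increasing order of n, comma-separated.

d|6:{6,3,2,1}  Σf=36+9+4+1=50
n=7: 7·1 1·7  f→[49+1]=50
d|15:{15,5,3,1}  Σf=225+25+9+1=260
d|18:{1,2,3,6,9,18}  Σf=1+4+9+36+81+324=455

50, 50, 260, 455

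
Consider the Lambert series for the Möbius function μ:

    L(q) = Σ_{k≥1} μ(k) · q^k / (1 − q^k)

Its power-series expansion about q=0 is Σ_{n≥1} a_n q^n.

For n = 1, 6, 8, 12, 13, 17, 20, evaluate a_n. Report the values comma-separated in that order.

1, 0, 0, 0, 0, 0, 0

[q^1] μ(1)=1 ⇒ 1
q^6  k|6↦μ(k): 1:1 2:-1 3:-1 6:1  a_6=0
n=8: 1·8 2·4 4·2 8·1  μ→[1+(-1)+0+0]=0
q^12  k|12↦μ(k): 12:0 6:1 4:0 3:-1 2:-1 1:1  a_12=0
n=13: 1·13 13·1  μ→[1+(-1)]=0
[q^17] μ(17)=-1,μ(1)=1 ⇒ 0
d|20:{20,10,5,4,2,1}  Σμ=0+1+(-1)+0+(-1)+1=0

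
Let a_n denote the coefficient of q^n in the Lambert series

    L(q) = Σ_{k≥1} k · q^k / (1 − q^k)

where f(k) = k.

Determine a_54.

[q^54] f(54)=54,f(27)=27,f(18)=18,f(9)=9,f(6)=6,f(3)=3,f(2)=2,f(1)=1 ⇒ 120

a_54 = 120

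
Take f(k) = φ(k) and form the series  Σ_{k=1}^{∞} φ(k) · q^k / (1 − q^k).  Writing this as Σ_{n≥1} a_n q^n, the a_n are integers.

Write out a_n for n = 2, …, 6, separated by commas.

n=2: 1·2 2·1  φ→[1+1]=2
[q^3] φ(1)=1,φ(3)=2 ⇒ 3
n=4: 4·1 2·2 1·4  φ→[2+1+1]=4
n=5: 1·5 5·1  φ→[1+4]=5
[q^6] φ(1)=1,φ(2)=1,φ(3)=2,φ(6)=2 ⇒ 6

2, 3, 4, 5, 6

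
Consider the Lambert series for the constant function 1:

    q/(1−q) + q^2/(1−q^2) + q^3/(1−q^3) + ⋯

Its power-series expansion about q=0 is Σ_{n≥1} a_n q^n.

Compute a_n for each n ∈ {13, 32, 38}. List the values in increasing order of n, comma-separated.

2, 6, 4

q^13  k|13↦f(k): 1:1 13:1  a_13=2
q^32  k|32↦f(k): 32:1 16:1 8:1 4:1 2:1 1:1  a_32=6
d|38:{38,19,2,1}  Σf=1+1+1+1=4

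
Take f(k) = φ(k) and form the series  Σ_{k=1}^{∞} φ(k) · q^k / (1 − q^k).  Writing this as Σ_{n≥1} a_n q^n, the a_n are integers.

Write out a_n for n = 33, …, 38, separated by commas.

q^33  k|33↦φ(k): 1:1 3:2 11:10 33:20  a_33=33
d|34:{1,2,17,34}  Σφ=1+1+16+16=34
n=35: 1·35 5·7 7·5 35·1  φ→[1+4+6+24]=35
[q^36] φ(1)=1,φ(2)=1,φ(3)=2,φ(4)=2,φ(6)=2,φ(9)=6,φ(12)=4,φ(18)=6,φ(36)=12 ⇒ 36
n=37: 37·1 1·37  φ→[36+1]=37
[q^38] φ(1)=1,φ(2)=1,φ(19)=18,φ(38)=18 ⇒ 38

33, 34, 35, 36, 37, 38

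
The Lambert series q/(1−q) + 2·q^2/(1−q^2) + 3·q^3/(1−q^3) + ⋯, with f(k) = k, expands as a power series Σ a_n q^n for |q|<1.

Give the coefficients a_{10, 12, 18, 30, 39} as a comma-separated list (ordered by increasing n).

[q^10] f(10)=10,f(5)=5,f(2)=2,f(1)=1 ⇒ 18
n=12: 12·1 6·2 4·3 3·4 2·6 1·12  f→[12+6+4+3+2+1]=28
d|18:{1,2,3,6,9,18}  Σf=1+2+3+6+9+18=39
n=30: 1·30 2·15 3·10 5·6 6·5 10·3 15·2 30·1  f→[1+2+3+5+6+10+15+30]=72
n=39: 39·1 13·3 3·13 1·39  f→[39+13+3+1]=56

18, 28, 39, 72, 56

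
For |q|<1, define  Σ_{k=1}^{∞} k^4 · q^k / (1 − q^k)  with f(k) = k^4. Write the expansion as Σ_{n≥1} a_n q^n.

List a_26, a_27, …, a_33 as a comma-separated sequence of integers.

n=26: 1·26 2·13 13·2 26·1  f→[1+16+28561+456976]=485554
d|27:{27,9,3,1}  Σf=531441+6561+81+1=538084
d|28:{28,14,7,4,2,1}  Σf=614656+38416+2401+256+16+1=655746
[q^29] f(1)=1,f(29)=707281 ⇒ 707282
n=30: 30·1 15·2 10·3 6·5 5·6 3·10 2·15 1·30  f→[810000+50625+10000+1296+625+81+16+1]=872644
q^31  k|31↦f(k): 1:1 31:923521  a_31=923522
[q^32] f(32)=1048576,f(16)=65536,f(8)=4096,f(4)=256,f(2)=16,f(1)=1 ⇒ 1118481
q^33  k|33↦f(k): 33:1185921 11:14641 3:81 1:1  a_33=1200644

485554, 538084, 655746, 707282, 872644, 923522, 1118481, 1200644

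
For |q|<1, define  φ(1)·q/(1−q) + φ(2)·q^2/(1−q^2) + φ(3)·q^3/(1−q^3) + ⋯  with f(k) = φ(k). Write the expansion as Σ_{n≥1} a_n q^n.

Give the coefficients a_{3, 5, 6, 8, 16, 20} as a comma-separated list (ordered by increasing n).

[q^3] φ(3)=2,φ(1)=1 ⇒ 3
q^5  k|5↦φ(k): 5:4 1:1  a_5=5
n=6: 6·1 3·2 2·3 1·6  φ→[2+2+1+1]=6
d|8:{8,4,2,1}  Σφ=4+2+1+1=8
d|16:{16,8,4,2,1}  Σφ=8+4+2+1+1=16
q^20  k|20↦φ(k): 1:1 2:1 4:2 5:4 10:4 20:8  a_20=20

3, 5, 6, 8, 16, 20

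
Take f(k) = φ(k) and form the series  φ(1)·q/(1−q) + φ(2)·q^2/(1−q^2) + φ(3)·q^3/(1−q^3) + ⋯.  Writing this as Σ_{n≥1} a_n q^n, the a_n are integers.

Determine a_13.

d|13:{13,1}  Σφ=12+1=13

a_13 = 13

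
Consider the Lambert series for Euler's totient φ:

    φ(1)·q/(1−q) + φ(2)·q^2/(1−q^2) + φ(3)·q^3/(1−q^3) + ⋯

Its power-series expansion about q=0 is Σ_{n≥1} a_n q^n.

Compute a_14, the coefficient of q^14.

[q^14] φ(1)=1,φ(2)=1,φ(7)=6,φ(14)=6 ⇒ 14

a_14 = 14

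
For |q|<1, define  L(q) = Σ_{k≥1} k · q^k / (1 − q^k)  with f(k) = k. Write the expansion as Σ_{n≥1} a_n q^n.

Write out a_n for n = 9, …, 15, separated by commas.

n=9: 9·1 3·3 1·9  f→[9+3+1]=13
d|10:{10,5,2,1}  Σf=10+5+2+1=18
[q^11] f(1)=1,f(11)=11 ⇒ 12
[q^12] f(1)=1,f(2)=2,f(3)=3,f(4)=4,f(6)=6,f(12)=12 ⇒ 28
n=13: 13·1 1·13  f→[13+1]=14
d|14:{14,7,2,1}  Σf=14+7+2+1=24
q^15  k|15↦f(k): 15:15 5:5 3:3 1:1  a_15=24

13, 18, 12, 28, 14, 24, 24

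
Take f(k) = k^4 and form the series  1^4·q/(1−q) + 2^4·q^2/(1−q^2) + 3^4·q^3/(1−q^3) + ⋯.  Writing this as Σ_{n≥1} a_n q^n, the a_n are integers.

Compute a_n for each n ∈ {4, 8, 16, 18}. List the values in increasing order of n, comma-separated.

273, 4369, 69905, 112931

[q^4] f(4)=256,f(2)=16,f(1)=1 ⇒ 273
n=8: 8·1 4·2 2·4 1·8  f→[4096+256+16+1]=4369
[q^16] f(1)=1,f(2)=16,f(4)=256,f(8)=4096,f(16)=65536 ⇒ 69905
d|18:{1,2,3,6,9,18}  Σf=1+16+81+1296+6561+104976=112931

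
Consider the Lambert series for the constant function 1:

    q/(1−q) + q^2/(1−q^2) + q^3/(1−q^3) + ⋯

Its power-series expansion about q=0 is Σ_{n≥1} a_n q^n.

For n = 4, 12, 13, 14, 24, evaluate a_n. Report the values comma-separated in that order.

[q^4] f(1)=1,f(2)=1,f(4)=1 ⇒ 3
n=12: 12·1 6·2 4·3 3·4 2·6 1·12  f→[1+1+1+1+1+1]=6
d|13:{1,13}  Σf=1+1=2
[q^14] f(14)=1,f(7)=1,f(2)=1,f(1)=1 ⇒ 4
n=24: 1·24 2·12 3·8 4·6 6·4 8·3 12·2 24·1  f→[1+1+1+1+1+1+1+1]=8

3, 6, 2, 4, 8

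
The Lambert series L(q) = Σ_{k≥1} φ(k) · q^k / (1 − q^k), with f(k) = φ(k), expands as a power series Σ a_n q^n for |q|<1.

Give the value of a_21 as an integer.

d|21:{1,3,7,21}  Σφ=1+2+6+12=21

a_21 = 21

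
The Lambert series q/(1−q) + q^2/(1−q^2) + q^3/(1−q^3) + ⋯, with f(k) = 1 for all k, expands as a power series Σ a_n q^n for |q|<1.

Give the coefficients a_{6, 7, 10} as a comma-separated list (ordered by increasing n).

n=6: 1·6 2·3 3·2 6·1  f→[1+1+1+1]=4
q^7  k|7↦f(k): 1:1 7:1  a_7=2
q^10  k|10↦f(k): 1:1 2:1 5:1 10:1  a_10=4

4, 2, 4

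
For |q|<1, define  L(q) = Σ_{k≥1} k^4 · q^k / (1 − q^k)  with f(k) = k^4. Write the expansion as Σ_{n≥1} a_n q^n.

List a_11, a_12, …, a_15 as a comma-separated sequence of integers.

14642, 22386, 28562, 40834, 51332

n=11: 11·1 1·11  f→[14641+1]=14642
[q^12] f(12)=20736,f(6)=1296,f(4)=256,f(3)=81,f(2)=16,f(1)=1 ⇒ 22386
[q^13] f(1)=1,f(13)=28561 ⇒ 28562
q^14  k|14↦f(k): 1:1 2:16 7:2401 14:38416  a_14=40834
d|15:{1,3,5,15}  Σf=1+81+625+50625=51332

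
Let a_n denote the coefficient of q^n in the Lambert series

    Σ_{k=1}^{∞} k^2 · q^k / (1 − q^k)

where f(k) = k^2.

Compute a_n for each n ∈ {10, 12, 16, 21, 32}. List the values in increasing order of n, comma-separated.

130, 210, 341, 500, 1365

d|10:{10,5,2,1}  Σf=100+25+4+1=130
[q^12] f(1)=1,f(2)=4,f(3)=9,f(4)=16,f(6)=36,f(12)=144 ⇒ 210
q^16  k|16↦f(k): 1:1 2:4 4:16 8:64 16:256  a_16=341
q^21  k|21↦f(k): 21:441 7:49 3:9 1:1  a_21=500
d|32:{1,2,4,8,16,32}  Σf=1+4+16+64+256+1024=1365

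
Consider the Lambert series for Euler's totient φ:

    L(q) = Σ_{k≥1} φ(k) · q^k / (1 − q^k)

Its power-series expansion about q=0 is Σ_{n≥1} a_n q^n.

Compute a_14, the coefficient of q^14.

n=14: 1·14 2·7 7·2 14·1  φ→[1+1+6+6]=14

a_14 = 14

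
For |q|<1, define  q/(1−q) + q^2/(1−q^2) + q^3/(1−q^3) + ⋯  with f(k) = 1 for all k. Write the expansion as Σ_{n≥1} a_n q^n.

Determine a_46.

a_46 = 4

[q^46] f(46)=1,f(23)=1,f(2)=1,f(1)=1 ⇒ 4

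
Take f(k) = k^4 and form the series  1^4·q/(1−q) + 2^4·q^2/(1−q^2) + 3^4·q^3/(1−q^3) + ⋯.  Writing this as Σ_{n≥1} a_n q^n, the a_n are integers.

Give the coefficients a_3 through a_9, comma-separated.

82, 273, 626, 1394, 2402, 4369, 6643

[q^3] f(3)=81,f(1)=1 ⇒ 82
d|4:{1,2,4}  Σf=1+16+256=273
q^5  k|5↦f(k): 1:1 5:625  a_5=626
q^6  k|6↦f(k): 1:1 2:16 3:81 6:1296  a_6=1394
n=7: 1·7 7·1  f→[1+2401]=2402
q^8  k|8↦f(k): 1:1 2:16 4:256 8:4096  a_8=4369
[q^9] f(1)=1,f(3)=81,f(9)=6561 ⇒ 6643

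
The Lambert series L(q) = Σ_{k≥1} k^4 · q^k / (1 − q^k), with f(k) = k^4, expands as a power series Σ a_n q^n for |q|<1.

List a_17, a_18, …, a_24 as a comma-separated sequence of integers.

83522, 112931, 130322, 170898, 196964, 248914, 279842, 358258

q^17  k|17↦f(k): 1:1 17:83521  a_17=83522
[q^18] f(1)=1,f(2)=16,f(3)=81,f(6)=1296,f(9)=6561,f(18)=104976 ⇒ 112931
[q^19] f(19)=130321,f(1)=1 ⇒ 130322
q^20  k|20↦f(k): 1:1 2:16 4:256 5:625 10:10000 20:160000  a_20=170898
d|21:{21,7,3,1}  Σf=194481+2401+81+1=196964
q^22  k|22↦f(k): 1:1 2:16 11:14641 22:234256  a_22=248914
[q^23] f(1)=1,f(23)=279841 ⇒ 279842
d|24:{24,12,8,6,4,3,2,1}  Σf=331776+20736+4096+1296+256+81+16+1=358258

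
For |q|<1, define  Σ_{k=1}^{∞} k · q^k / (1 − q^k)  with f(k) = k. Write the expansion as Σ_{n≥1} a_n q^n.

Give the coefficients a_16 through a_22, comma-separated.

d|16:{16,8,4,2,1}  Σf=16+8+4+2+1=31
q^17  k|17↦f(k): 1:1 17:17  a_17=18
[q^18] f(1)=1,f(2)=2,f(3)=3,f(6)=6,f(9)=9,f(18)=18 ⇒ 39
[q^19] f(1)=1,f(19)=19 ⇒ 20
n=20: 1·20 2·10 4·5 5·4 10·2 20·1  f→[1+2+4+5+10+20]=42
d|21:{21,7,3,1}  Σf=21+7+3+1=32
q^22  k|22↦f(k): 1:1 2:2 11:11 22:22  a_22=36

31, 18, 39, 20, 42, 32, 36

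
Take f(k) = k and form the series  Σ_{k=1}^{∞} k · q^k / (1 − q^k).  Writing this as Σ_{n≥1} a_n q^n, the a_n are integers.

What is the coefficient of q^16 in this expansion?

a_16 = 31

n=16: 16·1 8·2 4·4 2·8 1·16  f→[16+8+4+2+1]=31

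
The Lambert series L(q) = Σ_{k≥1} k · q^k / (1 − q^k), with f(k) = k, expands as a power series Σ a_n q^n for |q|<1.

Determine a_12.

n=12: 1·12 2·6 3·4 4·3 6·2 12·1  f→[1+2+3+4+6+12]=28

a_12 = 28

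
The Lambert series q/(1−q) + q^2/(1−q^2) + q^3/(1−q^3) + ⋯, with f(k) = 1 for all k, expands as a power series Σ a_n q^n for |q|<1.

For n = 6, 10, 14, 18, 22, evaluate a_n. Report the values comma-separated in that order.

4, 4, 4, 6, 4

q^6  k|6↦f(k): 6:1 3:1 2:1 1:1  a_6=4
[q^10] f(10)=1,f(5)=1,f(2)=1,f(1)=1 ⇒ 4
[q^14] f(1)=1,f(2)=1,f(7)=1,f(14)=1 ⇒ 4
q^18  k|18↦f(k): 1:1 2:1 3:1 6:1 9:1 18:1  a_18=6
d|22:{1,2,11,22}  Σf=1+1+1+1=4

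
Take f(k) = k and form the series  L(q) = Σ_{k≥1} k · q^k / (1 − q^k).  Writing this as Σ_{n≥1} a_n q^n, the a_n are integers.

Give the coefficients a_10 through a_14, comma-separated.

18, 12, 28, 14, 24

d|10:{1,2,5,10}  Σf=1+2+5+10=18
n=11: 1·11 11·1  f→[1+11]=12
[q^12] f(1)=1,f(2)=2,f(3)=3,f(4)=4,f(6)=6,f(12)=12 ⇒ 28
q^13  k|13↦f(k): 13:13 1:1  a_13=14
n=14: 14·1 7·2 2·7 1·14  f→[14+7+2+1]=24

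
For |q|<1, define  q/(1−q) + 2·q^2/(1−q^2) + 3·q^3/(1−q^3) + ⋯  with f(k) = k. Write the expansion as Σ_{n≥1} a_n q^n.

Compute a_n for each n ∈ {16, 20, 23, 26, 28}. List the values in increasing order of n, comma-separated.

q^16  k|16↦f(k): 1:1 2:2 4:4 8:8 16:16  a_16=31
d|20:{1,2,4,5,10,20}  Σf=1+2+4+5+10+20=42
q^23  k|23↦f(k): 23:23 1:1  a_23=24
[q^26] f(26)=26,f(13)=13,f(2)=2,f(1)=1 ⇒ 42
q^28  k|28↦f(k): 1:1 2:2 4:4 7:7 14:14 28:28  a_28=56

31, 42, 24, 42, 56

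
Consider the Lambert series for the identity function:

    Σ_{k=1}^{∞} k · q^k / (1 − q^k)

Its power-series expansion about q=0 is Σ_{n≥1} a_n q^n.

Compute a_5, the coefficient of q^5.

d|5:{5,1}  Σf=5+1=6

a_5 = 6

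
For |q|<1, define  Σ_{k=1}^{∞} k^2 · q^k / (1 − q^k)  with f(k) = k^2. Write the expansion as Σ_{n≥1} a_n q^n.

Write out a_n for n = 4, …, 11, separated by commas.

21, 26, 50, 50, 85, 91, 130, 122

q^4  k|4↦f(k): 4:16 2:4 1:1  a_4=21
d|5:{1,5}  Σf=1+25=26
d|6:{1,2,3,6}  Σf=1+4+9+36=50
[q^7] f(1)=1,f(7)=49 ⇒ 50
d|8:{1,2,4,8}  Σf=1+4+16+64=85
d|9:{9,3,1}  Σf=81+9+1=91
d|10:{1,2,5,10}  Σf=1+4+25+100=130
n=11: 1·11 11·1  f→[1+121]=122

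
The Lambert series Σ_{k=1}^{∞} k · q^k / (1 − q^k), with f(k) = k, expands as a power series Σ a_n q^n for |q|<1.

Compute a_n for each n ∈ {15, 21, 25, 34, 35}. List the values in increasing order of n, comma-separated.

[q^15] f(15)=15,f(5)=5,f(3)=3,f(1)=1 ⇒ 24
n=21: 1·21 3·7 7·3 21·1  f→[1+3+7+21]=32
d|25:{1,5,25}  Σf=1+5+25=31
d|34:{34,17,2,1}  Σf=34+17+2+1=54
d|35:{35,7,5,1}  Σf=35+7+5+1=48

24, 32, 31, 54, 48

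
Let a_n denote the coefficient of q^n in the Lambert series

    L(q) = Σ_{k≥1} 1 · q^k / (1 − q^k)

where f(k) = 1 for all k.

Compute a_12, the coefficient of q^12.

d|12:{1,2,3,4,6,12}  Σf=1+1+1+1+1+1=6

a_12 = 6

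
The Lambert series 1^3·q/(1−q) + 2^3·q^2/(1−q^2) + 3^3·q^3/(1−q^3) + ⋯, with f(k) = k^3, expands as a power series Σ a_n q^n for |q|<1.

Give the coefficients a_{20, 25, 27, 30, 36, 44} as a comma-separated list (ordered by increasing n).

[q^20] f(1)=1,f(2)=8,f(4)=64,f(5)=125,f(10)=1000,f(20)=8000 ⇒ 9198
n=25: 1·25 5·5 25·1  f→[1+125+15625]=15751
d|27:{27,9,3,1}  Σf=19683+729+27+1=20440
[q^30] f(1)=1,f(2)=8,f(3)=27,f(5)=125,f(6)=216,f(10)=1000,f(15)=3375,f(30)=27000 ⇒ 31752
[q^36] f(1)=1,f(2)=8,f(3)=27,f(4)=64,f(6)=216,f(9)=729,f(12)=1728,f(18)=5832,f(36)=46656 ⇒ 55261
[q^44] f(1)=1,f(2)=8,f(4)=64,f(11)=1331,f(22)=10648,f(44)=85184 ⇒ 97236

9198, 15751, 20440, 31752, 55261, 97236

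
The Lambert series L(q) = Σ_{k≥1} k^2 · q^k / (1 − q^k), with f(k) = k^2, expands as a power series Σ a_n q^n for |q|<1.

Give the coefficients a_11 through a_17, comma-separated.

d|11:{11,1}  Σf=121+1=122
q^12  k|12↦f(k): 12:144 6:36 4:16 3:9 2:4 1:1  a_12=210
q^13  k|13↦f(k): 1:1 13:169  a_13=170
[q^14] f(1)=1,f(2)=4,f(7)=49,f(14)=196 ⇒ 250
[q^15] f(1)=1,f(3)=9,f(5)=25,f(15)=225 ⇒ 260
n=16: 1·16 2·8 4·4 8·2 16·1  f→[1+4+16+64+256]=341
d|17:{17,1}  Σf=289+1=290

122, 210, 170, 250, 260, 341, 290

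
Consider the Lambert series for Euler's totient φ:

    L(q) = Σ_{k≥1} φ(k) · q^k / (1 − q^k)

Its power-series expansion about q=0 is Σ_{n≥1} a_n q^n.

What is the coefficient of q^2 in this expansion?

[q^2] φ(1)=1,φ(2)=1 ⇒ 2

a_2 = 2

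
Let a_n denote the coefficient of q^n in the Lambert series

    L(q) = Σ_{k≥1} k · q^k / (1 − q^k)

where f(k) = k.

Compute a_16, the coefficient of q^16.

d|16:{1,2,4,8,16}  Σf=1+2+4+8+16=31

a_16 = 31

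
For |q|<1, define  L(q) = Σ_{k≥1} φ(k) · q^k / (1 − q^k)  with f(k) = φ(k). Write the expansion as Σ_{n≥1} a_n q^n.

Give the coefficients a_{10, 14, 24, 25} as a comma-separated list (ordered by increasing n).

[q^10] φ(10)=4,φ(5)=4,φ(2)=1,φ(1)=1 ⇒ 10
n=14: 1·14 2·7 7·2 14·1  φ→[1+1+6+6]=14
n=24: 1·24 2·12 3·8 4·6 6·4 8·3 12·2 24·1  φ→[1+1+2+2+2+4+4+8]=24
[q^25] φ(25)=20,φ(5)=4,φ(1)=1 ⇒ 25

10, 14, 24, 25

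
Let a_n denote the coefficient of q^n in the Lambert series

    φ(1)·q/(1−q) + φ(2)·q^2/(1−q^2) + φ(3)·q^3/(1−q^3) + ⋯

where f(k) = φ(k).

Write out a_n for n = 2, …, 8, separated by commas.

[q^2] φ(2)=1,φ(1)=1 ⇒ 2
q^3  k|3↦φ(k): 3:2 1:1  a_3=3
[q^4] φ(1)=1,φ(2)=1,φ(4)=2 ⇒ 4
q^5  k|5↦φ(k): 5:4 1:1  a_5=5
q^6  k|6↦φ(k): 1:1 2:1 3:2 6:2  a_6=6
n=7: 1·7 7·1  φ→[1+6]=7
[q^8] φ(1)=1,φ(2)=1,φ(4)=2,φ(8)=4 ⇒ 8

2, 3, 4, 5, 6, 7, 8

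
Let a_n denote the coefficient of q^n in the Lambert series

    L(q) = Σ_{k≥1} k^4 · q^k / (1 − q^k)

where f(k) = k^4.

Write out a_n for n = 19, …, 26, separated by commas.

q^19  k|19↦f(k): 19:130321 1:1  a_19=130322
d|20:{20,10,5,4,2,1}  Σf=160000+10000+625+256+16+1=170898
[q^21] f(1)=1,f(3)=81,f(7)=2401,f(21)=194481 ⇒ 196964
n=22: 1·22 2·11 11·2 22·1  f→[1+16+14641+234256]=248914
d|23:{1,23}  Σf=1+279841=279842
n=24: 24·1 12·2 8·3 6·4 4·6 3·8 2·12 1·24  f→[331776+20736+4096+1296+256+81+16+1]=358258
d|25:{25,5,1}  Σf=390625+625+1=391251
d|26:{26,13,2,1}  Σf=456976+28561+16+1=485554

130322, 170898, 196964, 248914, 279842, 358258, 391251, 485554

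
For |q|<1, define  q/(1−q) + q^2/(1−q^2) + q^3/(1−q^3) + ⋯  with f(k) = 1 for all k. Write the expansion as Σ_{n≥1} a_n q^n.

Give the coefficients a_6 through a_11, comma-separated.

q^6  k|6↦f(k): 6:1 3:1 2:1 1:1  a_6=4
q^7  k|7↦f(k): 1:1 7:1  a_7=2
d|8:{8,4,2,1}  Σf=1+1+1+1=4
q^9  k|9↦f(k): 1:1 3:1 9:1  a_9=3
n=10: 10·1 5·2 2·5 1·10  f→[1+1+1+1]=4
q^11  k|11↦f(k): 1:1 11:1  a_11=2

4, 2, 4, 3, 4, 2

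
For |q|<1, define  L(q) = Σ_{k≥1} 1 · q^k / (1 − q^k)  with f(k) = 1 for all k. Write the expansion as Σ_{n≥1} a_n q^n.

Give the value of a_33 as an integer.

n=33: 1·33 3·11 11·3 33·1  f→[1+1+1+1]=4

a_33 = 4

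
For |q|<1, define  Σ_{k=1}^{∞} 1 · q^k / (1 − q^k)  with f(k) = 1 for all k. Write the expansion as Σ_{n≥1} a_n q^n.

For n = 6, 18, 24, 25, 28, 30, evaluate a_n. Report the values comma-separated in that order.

4, 6, 8, 3, 6, 8

q^6  k|6↦f(k): 6:1 3:1 2:1 1:1  a_6=4
[q^18] f(1)=1,f(2)=1,f(3)=1,f(6)=1,f(9)=1,f(18)=1 ⇒ 6
[q^24] f(24)=1,f(12)=1,f(8)=1,f(6)=1,f(4)=1,f(3)=1,f(2)=1,f(1)=1 ⇒ 8
[q^25] f(1)=1,f(5)=1,f(25)=1 ⇒ 3
d|28:{28,14,7,4,2,1}  Σf=1+1+1+1+1+1=6
n=30: 1·30 2·15 3·10 5·6 6·5 10·3 15·2 30·1  f→[1+1+1+1+1+1+1+1]=8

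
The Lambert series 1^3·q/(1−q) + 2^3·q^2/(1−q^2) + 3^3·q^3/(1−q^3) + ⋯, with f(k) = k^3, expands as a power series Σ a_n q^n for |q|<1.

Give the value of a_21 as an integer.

q^21  k|21↦f(k): 1:1 3:27 7:343 21:9261  a_21=9632

a_21 = 9632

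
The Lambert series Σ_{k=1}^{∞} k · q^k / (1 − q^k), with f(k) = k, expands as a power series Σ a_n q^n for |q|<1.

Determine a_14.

n=14: 1·14 2·7 7·2 14·1  f→[1+2+7+14]=24

a_14 = 24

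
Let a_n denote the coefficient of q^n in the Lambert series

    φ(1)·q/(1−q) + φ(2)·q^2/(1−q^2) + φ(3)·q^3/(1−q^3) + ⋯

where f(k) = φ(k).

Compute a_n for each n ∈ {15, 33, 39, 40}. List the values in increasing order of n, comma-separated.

d|15:{1,3,5,15}  Σφ=1+2+4+8=15
n=33: 33·1 11·3 3·11 1·33  φ→[20+10+2+1]=33
n=39: 1·39 3·13 13·3 39·1  φ→[1+2+12+24]=39
d|40:{40,20,10,8,5,4,2,1}  Σφ=16+8+4+4+4+2+1+1=40

15, 33, 39, 40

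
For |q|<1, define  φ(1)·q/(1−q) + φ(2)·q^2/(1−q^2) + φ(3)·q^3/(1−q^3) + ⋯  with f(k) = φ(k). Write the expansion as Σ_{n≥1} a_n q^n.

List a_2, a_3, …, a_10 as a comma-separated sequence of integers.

[q^2] φ(2)=1,φ(1)=1 ⇒ 2
q^3  k|3↦φ(k): 3:2 1:1  a_3=3
q^4  k|4↦φ(k): 4:2 2:1 1:1  a_4=4
d|5:{5,1}  Σφ=4+1=5
[q^6] φ(1)=1,φ(2)=1,φ(3)=2,φ(6)=2 ⇒ 6
n=7: 7·1 1·7  φ→[6+1]=7
d|8:{8,4,2,1}  Σφ=4+2+1+1=8
[q^9] φ(1)=1,φ(3)=2,φ(9)=6 ⇒ 9
[q^10] φ(1)=1,φ(2)=1,φ(5)=4,φ(10)=4 ⇒ 10

2, 3, 4, 5, 6, 7, 8, 9, 10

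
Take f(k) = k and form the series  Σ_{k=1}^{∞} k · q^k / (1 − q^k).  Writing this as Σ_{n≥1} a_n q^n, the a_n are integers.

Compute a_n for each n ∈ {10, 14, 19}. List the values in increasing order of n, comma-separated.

18, 24, 20

q^10  k|10↦f(k): 10:10 5:5 2:2 1:1  a_10=18
n=14: 1·14 2·7 7·2 14·1  f→[1+2+7+14]=24
q^19  k|19↦f(k): 19:19 1:1  a_19=20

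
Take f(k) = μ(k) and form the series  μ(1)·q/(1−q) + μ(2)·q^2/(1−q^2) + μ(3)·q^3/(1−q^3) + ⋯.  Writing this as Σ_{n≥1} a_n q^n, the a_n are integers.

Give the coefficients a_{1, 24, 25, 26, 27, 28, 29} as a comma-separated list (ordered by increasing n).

q^1  k|1↦μ(k): 1:1  a_1=1
[q^24] μ(1)=1,μ(2)=-1,μ(3)=-1,μ(4)=0,μ(6)=1,μ(8)=0,μ(12)=0,μ(24)=0 ⇒ 0
[q^25] μ(1)=1,μ(5)=-1,μ(25)=0 ⇒ 0
q^26  k|26↦μ(k): 26:1 13:-1 2:-1 1:1  a_26=0
n=27: 1·27 3·9 9·3 27·1  μ→[1+(-1)+0+0]=0
q^28  k|28↦μ(k): 28:0 14:1 7:-1 4:0 2:-1 1:1  a_28=0
d|29:{1,29}  Σμ=1+(-1)=0

1, 0, 0, 0, 0, 0, 0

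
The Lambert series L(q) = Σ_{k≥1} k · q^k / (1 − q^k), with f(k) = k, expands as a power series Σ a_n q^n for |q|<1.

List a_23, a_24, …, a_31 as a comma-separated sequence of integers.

24, 60, 31, 42, 40, 56, 30, 72, 32

n=23: 23·1 1·23  f→[23+1]=24
[q^24] f(1)=1,f(2)=2,f(3)=3,f(4)=4,f(6)=6,f(8)=8,f(12)=12,f(24)=24 ⇒ 60
q^25  k|25↦f(k): 25:25 5:5 1:1  a_25=31
[q^26] f(26)=26,f(13)=13,f(2)=2,f(1)=1 ⇒ 42
n=27: 1·27 3·9 9·3 27·1  f→[1+3+9+27]=40
[q^28] f(28)=28,f(14)=14,f(7)=7,f(4)=4,f(2)=2,f(1)=1 ⇒ 56
q^29  k|29↦f(k): 29:29 1:1  a_29=30
q^30  k|30↦f(k): 30:30 15:15 10:10 6:6 5:5 3:3 2:2 1:1  a_30=72
q^31  k|31↦f(k): 31:31 1:1  a_31=32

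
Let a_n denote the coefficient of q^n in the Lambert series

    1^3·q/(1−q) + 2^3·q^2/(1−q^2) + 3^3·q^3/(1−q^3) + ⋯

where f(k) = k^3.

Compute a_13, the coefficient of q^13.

[q^13] f(13)=2197,f(1)=1 ⇒ 2198

a_13 = 2198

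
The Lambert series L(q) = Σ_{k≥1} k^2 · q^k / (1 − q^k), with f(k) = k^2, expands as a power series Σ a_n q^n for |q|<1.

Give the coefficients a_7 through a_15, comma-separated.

n=7: 7·1 1·7  f→[49+1]=50
q^8  k|8↦f(k): 1:1 2:4 4:16 8:64  a_8=85
n=9: 1·9 3·3 9·1  f→[1+9+81]=91
q^10  k|10↦f(k): 1:1 2:4 5:25 10:100  a_10=130
n=11: 11·1 1·11  f→[121+1]=122
q^12  k|12↦f(k): 1:1 2:4 3:9 4:16 6:36 12:144  a_12=210
q^13  k|13↦f(k): 13:169 1:1  a_13=170
[q^14] f(1)=1,f(2)=4,f(7)=49,f(14)=196 ⇒ 250
d|15:{1,3,5,15}  Σf=1+9+25+225=260

50, 85, 91, 130, 122, 210, 170, 250, 260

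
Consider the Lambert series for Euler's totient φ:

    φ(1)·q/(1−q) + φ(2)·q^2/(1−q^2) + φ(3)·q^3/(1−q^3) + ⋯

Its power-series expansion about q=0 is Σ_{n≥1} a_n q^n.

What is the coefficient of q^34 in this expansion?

d|34:{34,17,2,1}  Σφ=16+16+1+1=34

a_34 = 34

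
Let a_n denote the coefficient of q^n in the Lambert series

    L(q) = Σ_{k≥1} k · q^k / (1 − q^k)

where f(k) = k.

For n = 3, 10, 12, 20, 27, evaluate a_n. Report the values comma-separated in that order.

q^3  k|3↦f(k): 1:1 3:3  a_3=4
d|10:{1,2,5,10}  Σf=1+2+5+10=18
[q^12] f(12)=12,f(6)=6,f(4)=4,f(3)=3,f(2)=2,f(1)=1 ⇒ 28
d|20:{20,10,5,4,2,1}  Σf=20+10+5+4+2+1=42
[q^27] f(1)=1,f(3)=3,f(9)=9,f(27)=27 ⇒ 40

4, 18, 28, 42, 40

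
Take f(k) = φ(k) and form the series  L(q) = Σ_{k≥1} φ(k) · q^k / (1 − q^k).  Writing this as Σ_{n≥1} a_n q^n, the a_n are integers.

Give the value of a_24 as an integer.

n=24: 24·1 12·2 8·3 6·4 4·6 3·8 2·12 1·24  φ→[8+4+4+2+2+2+1+1]=24

a_24 = 24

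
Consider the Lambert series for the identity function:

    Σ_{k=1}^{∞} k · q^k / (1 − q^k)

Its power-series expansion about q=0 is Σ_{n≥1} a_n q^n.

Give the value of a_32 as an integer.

d|32:{32,16,8,4,2,1}  Σf=32+16+8+4+2+1=63

a_32 = 63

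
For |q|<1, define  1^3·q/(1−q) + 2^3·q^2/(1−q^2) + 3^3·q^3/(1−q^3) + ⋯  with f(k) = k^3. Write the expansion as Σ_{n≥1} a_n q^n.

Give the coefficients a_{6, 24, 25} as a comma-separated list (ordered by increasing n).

252, 16380, 15751

n=6: 1·6 2·3 3·2 6·1  f→[1+8+27+216]=252
q^24  k|24↦f(k): 1:1 2:8 3:27 4:64 6:216 8:512 12:1728 24:13824  a_24=16380
n=25: 1·25 5·5 25·1  f→[1+125+15625]=15751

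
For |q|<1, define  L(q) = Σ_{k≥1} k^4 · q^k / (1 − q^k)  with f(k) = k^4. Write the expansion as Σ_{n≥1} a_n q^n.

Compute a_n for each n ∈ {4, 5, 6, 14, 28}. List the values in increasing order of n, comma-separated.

273, 626, 1394, 40834, 655746

d|4:{4,2,1}  Σf=256+16+1=273
n=5: 5·1 1·5  f→[625+1]=626
[q^6] f(6)=1296,f(3)=81,f(2)=16,f(1)=1 ⇒ 1394
[q^14] f(14)=38416,f(7)=2401,f(2)=16,f(1)=1 ⇒ 40834
[q^28] f(1)=1,f(2)=16,f(4)=256,f(7)=2401,f(14)=38416,f(28)=614656 ⇒ 655746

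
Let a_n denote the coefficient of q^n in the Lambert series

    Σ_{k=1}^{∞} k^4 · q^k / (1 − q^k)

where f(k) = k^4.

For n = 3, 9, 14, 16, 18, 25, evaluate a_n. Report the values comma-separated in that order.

n=3: 1·3 3·1  f→[1+81]=82
n=9: 1·9 3·3 9·1  f→[1+81+6561]=6643
q^14  k|14↦f(k): 14:38416 7:2401 2:16 1:1  a_14=40834
d|16:{1,2,4,8,16}  Σf=1+16+256+4096+65536=69905
[q^18] f(1)=1,f(2)=16,f(3)=81,f(6)=1296,f(9)=6561,f(18)=104976 ⇒ 112931
d|25:{1,5,25}  Σf=1+625+390625=391251

82, 6643, 40834, 69905, 112931, 391251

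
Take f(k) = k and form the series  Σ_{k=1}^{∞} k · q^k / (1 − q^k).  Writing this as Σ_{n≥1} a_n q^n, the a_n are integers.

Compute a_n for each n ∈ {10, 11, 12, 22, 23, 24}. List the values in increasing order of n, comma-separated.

18, 12, 28, 36, 24, 60

[q^10] f(1)=1,f(2)=2,f(5)=5,f(10)=10 ⇒ 18
q^11  k|11↦f(k): 1:1 11:11  a_11=12
q^12  k|12↦f(k): 12:12 6:6 4:4 3:3 2:2 1:1  a_12=28
[q^22] f(1)=1,f(2)=2,f(11)=11,f(22)=22 ⇒ 36
d|23:{1,23}  Σf=1+23=24
q^24  k|24↦f(k): 1:1 2:2 3:3 4:4 6:6 8:8 12:12 24:24  a_24=60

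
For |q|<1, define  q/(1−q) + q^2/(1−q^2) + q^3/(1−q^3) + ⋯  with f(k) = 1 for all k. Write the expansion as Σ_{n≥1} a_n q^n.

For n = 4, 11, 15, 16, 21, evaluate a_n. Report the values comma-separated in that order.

3, 2, 4, 5, 4

n=4: 1·4 2·2 4·1  f→[1+1+1]=3
n=11: 1·11 11·1  f→[1+1]=2
d|15:{1,3,5,15}  Σf=1+1+1+1=4
n=16: 1·16 2·8 4·4 8·2 16·1  f→[1+1+1+1+1]=5
n=21: 1·21 3·7 7·3 21·1  f→[1+1+1+1]=4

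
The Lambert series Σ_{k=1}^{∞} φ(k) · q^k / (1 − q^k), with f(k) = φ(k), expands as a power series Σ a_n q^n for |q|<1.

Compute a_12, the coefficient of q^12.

d|12:{1,2,3,4,6,12}  Σφ=1+1+2+2+2+4=12

a_12 = 12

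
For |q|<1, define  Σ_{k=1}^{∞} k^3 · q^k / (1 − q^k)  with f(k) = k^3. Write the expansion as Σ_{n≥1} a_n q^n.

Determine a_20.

q^20  k|20↦f(k): 1:1 2:8 4:64 5:125 10:1000 20:8000  a_20=9198

a_20 = 9198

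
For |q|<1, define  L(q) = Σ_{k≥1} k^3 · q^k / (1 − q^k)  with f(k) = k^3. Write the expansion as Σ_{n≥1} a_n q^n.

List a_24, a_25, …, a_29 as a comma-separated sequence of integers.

16380, 15751, 19782, 20440, 25112, 24390

[q^24] f(1)=1,f(2)=8,f(3)=27,f(4)=64,f(6)=216,f(8)=512,f(12)=1728,f(24)=13824 ⇒ 16380
[q^25] f(25)=15625,f(5)=125,f(1)=1 ⇒ 15751
[q^26] f(26)=17576,f(13)=2197,f(2)=8,f(1)=1 ⇒ 19782
n=27: 27·1 9·3 3·9 1·27  f→[19683+729+27+1]=20440
d|28:{1,2,4,7,14,28}  Σf=1+8+64+343+2744+21952=25112
n=29: 29·1 1·29  f→[24389+1]=24390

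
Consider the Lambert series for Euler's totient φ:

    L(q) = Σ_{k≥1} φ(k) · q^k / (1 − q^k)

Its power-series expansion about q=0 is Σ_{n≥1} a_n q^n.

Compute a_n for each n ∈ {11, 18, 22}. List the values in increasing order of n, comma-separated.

n=11: 11·1 1·11  φ→[10+1]=11
[q^18] φ(18)=6,φ(9)=6,φ(6)=2,φ(3)=2,φ(2)=1,φ(1)=1 ⇒ 18
q^22  k|22↦φ(k): 22:10 11:10 2:1 1:1  a_22=22

11, 18, 22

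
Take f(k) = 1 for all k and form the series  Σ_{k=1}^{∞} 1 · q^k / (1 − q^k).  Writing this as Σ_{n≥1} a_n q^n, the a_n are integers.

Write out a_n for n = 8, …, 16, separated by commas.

n=8: 8·1 4·2 2·4 1·8  f→[1+1+1+1]=4
q^9  k|9↦f(k): 1:1 3:1 9:1  a_9=3
n=10: 10·1 5·2 2·5 1·10  f→[1+1+1+1]=4
d|11:{11,1}  Σf=1+1=2
[q^12] f(12)=1,f(6)=1,f(4)=1,f(3)=1,f(2)=1,f(1)=1 ⇒ 6
[q^13] f(1)=1,f(13)=1 ⇒ 2
[q^14] f(14)=1,f(7)=1,f(2)=1,f(1)=1 ⇒ 4
[q^15] f(1)=1,f(3)=1,f(5)=1,f(15)=1 ⇒ 4
q^16  k|16↦f(k): 1:1 2:1 4:1 8:1 16:1  a_16=5

4, 3, 4, 2, 6, 2, 4, 4, 5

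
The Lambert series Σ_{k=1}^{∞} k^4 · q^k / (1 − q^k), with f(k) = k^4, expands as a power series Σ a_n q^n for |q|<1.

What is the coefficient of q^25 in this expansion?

a_25 = 391251

n=25: 25·1 5·5 1·25  f→[390625+625+1]=391251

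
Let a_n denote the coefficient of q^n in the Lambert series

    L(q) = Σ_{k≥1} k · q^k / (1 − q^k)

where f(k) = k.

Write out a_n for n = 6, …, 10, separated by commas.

12, 8, 15, 13, 18

[q^6] f(1)=1,f(2)=2,f(3)=3,f(6)=6 ⇒ 12
[q^7] f(1)=1,f(7)=7 ⇒ 8
q^8  k|8↦f(k): 8:8 4:4 2:2 1:1  a_8=15
q^9  k|9↦f(k): 1:1 3:3 9:9  a_9=13
d|10:{1,2,5,10}  Σf=1+2+5+10=18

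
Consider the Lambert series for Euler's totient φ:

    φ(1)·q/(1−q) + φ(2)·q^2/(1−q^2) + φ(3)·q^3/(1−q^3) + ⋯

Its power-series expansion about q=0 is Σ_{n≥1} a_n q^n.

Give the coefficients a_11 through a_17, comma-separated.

d|11:{11,1}  Σφ=10+1=11
n=12: 12·1 6·2 4·3 3·4 2·6 1·12  φ→[4+2+2+2+1+1]=12
d|13:{1,13}  Σφ=1+12=13
d|14:{1,2,7,14}  Σφ=1+1+6+6=14
n=15: 15·1 5·3 3·5 1·15  φ→[8+4+2+1]=15
q^16  k|16↦φ(k): 1:1 2:1 4:2 8:4 16:8  a_16=16
[q^17] φ(1)=1,φ(17)=16 ⇒ 17

11, 12, 13, 14, 15, 16, 17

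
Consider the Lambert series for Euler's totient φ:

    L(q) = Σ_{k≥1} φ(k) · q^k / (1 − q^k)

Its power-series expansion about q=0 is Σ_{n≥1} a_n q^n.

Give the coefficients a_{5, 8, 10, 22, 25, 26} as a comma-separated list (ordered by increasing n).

d|5:{1,5}  Σφ=1+4=5
[q^8] φ(8)=4,φ(4)=2,φ(2)=1,φ(1)=1 ⇒ 8
n=10: 10·1 5·2 2·5 1·10  φ→[4+4+1+1]=10
[q^22] φ(1)=1,φ(2)=1,φ(11)=10,φ(22)=10 ⇒ 22
n=25: 25·1 5·5 1·25  φ→[20+4+1]=25
n=26: 26·1 13·2 2·13 1·26  φ→[12+12+1+1]=26

5, 8, 10, 22, 25, 26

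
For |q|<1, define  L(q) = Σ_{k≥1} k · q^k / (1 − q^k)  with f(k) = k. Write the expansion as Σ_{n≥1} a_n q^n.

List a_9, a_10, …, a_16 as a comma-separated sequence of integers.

d|9:{1,3,9}  Σf=1+3+9=13
[q^10] f(1)=1,f(2)=2,f(5)=5,f(10)=10 ⇒ 18
n=11: 1·11 11·1  f→[1+11]=12
n=12: 1·12 2·6 3·4 4·3 6·2 12·1  f→[1+2+3+4+6+12]=28
n=13: 1·13 13·1  f→[1+13]=14
n=14: 1·14 2·7 7·2 14·1  f→[1+2+7+14]=24
n=15: 15·1 5·3 3·5 1·15  f→[15+5+3+1]=24
n=16: 1·16 2·8 4·4 8·2 16·1  f→[1+2+4+8+16]=31

13, 18, 12, 28, 14, 24, 24, 31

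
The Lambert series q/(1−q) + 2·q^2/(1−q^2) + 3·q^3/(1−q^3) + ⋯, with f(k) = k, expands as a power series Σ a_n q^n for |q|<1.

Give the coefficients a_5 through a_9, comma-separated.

[q^5] f(1)=1,f(5)=5 ⇒ 6
d|6:{1,2,3,6}  Σf=1+2+3+6=12
d|7:{7,1}  Σf=7+1=8
q^8  k|8↦f(k): 8:8 4:4 2:2 1:1  a_8=15
q^9  k|9↦f(k): 1:1 3:3 9:9  a_9=13

6, 12, 8, 15, 13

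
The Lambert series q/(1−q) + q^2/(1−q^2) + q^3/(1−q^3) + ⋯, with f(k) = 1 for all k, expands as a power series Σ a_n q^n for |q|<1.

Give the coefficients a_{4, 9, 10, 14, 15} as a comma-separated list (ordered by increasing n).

3, 3, 4, 4, 4

d|4:{4,2,1}  Σf=1+1+1=3
d|9:{9,3,1}  Σf=1+1+1=3
d|10:{10,5,2,1}  Σf=1+1+1+1=4
q^14  k|14↦f(k): 14:1 7:1 2:1 1:1  a_14=4
q^15  k|15↦f(k): 1:1 3:1 5:1 15:1  a_15=4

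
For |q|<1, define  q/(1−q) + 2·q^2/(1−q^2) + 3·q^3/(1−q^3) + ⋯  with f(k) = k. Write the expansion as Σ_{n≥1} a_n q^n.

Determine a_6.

n=6: 6·1 3·2 2·3 1·6  f→[6+3+2+1]=12

a_6 = 12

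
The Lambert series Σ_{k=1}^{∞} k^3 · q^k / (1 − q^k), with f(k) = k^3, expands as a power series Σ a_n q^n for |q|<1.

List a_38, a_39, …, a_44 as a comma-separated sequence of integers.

61740, 61544, 73710, 68922, 86688, 79508, 97236

d|38:{1,2,19,38}  Σf=1+8+6859+54872=61740
[q^39] f(1)=1,f(3)=27,f(13)=2197,f(39)=59319 ⇒ 61544
d|40:{40,20,10,8,5,4,2,1}  Σf=64000+8000+1000+512+125+64+8+1=73710
n=41: 41·1 1·41  f→[68921+1]=68922
d|42:{42,21,14,7,6,3,2,1}  Σf=74088+9261+2744+343+216+27+8+1=86688
n=43: 1·43 43·1  f→[1+79507]=79508
d|44:{44,22,11,4,2,1}  Σf=85184+10648+1331+64+8+1=97236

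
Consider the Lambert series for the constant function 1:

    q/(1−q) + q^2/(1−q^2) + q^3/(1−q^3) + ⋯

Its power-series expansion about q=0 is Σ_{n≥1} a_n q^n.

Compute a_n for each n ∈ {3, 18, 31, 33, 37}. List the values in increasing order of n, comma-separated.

2, 6, 2, 4, 2

q^3  k|3↦f(k): 3:1 1:1  a_3=2
[q^18] f(18)=1,f(9)=1,f(6)=1,f(3)=1,f(2)=1,f(1)=1 ⇒ 6
[q^31] f(31)=1,f(1)=1 ⇒ 2
d|33:{33,11,3,1}  Σf=1+1+1+1=4
[q^37] f(37)=1,f(1)=1 ⇒ 2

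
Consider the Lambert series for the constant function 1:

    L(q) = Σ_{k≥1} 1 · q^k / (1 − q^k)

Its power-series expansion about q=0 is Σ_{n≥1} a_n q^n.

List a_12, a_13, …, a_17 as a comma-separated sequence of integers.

6, 2, 4, 4, 5, 2

q^12  k|12↦f(k): 12:1 6:1 4:1 3:1 2:1 1:1  a_12=6
q^13  k|13↦f(k): 13:1 1:1  a_13=2
q^14  k|14↦f(k): 14:1 7:1 2:1 1:1  a_14=4
q^15  k|15↦f(k): 15:1 5:1 3:1 1:1  a_15=4
[q^16] f(1)=1,f(2)=1,f(4)=1,f(8)=1,f(16)=1 ⇒ 5
[q^17] f(17)=1,f(1)=1 ⇒ 2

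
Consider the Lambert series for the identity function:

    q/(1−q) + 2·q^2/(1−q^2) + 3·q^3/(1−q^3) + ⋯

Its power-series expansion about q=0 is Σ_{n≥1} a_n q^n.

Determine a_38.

q^38  k|38↦f(k): 1:1 2:2 19:19 38:38  a_38=60

a_38 = 60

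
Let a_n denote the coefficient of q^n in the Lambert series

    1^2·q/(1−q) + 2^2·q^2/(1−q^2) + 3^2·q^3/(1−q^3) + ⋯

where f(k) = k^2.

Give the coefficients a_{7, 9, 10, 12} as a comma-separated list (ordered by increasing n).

50, 91, 130, 210

[q^7] f(7)=49,f(1)=1 ⇒ 50
n=9: 1·9 3·3 9·1  f→[1+9+81]=91
[q^10] f(10)=100,f(5)=25,f(2)=4,f(1)=1 ⇒ 130
n=12: 12·1 6·2 4·3 3·4 2·6 1·12  f→[144+36+16+9+4+1]=210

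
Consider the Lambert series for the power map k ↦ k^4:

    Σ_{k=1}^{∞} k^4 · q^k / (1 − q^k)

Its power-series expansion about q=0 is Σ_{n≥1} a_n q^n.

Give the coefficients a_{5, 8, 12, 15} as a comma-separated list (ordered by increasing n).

626, 4369, 22386, 51332

n=5: 1·5 5·1  f→[1+625]=626
n=8: 1·8 2·4 4·2 8·1  f→[1+16+256+4096]=4369
n=12: 1·12 2·6 3·4 4·3 6·2 12·1  f→[1+16+81+256+1296+20736]=22386
n=15: 15·1 5·3 3·5 1·15  f→[50625+625+81+1]=51332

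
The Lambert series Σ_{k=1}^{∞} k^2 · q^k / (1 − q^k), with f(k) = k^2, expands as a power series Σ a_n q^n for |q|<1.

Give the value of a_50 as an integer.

[q^50] f(1)=1,f(2)=4,f(5)=25,f(10)=100,f(25)=625,f(50)=2500 ⇒ 3255

a_50 = 3255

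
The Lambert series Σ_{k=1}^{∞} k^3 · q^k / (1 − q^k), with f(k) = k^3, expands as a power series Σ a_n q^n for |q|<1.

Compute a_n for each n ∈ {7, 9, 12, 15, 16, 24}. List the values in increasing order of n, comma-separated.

344, 757, 2044, 3528, 4681, 16380

[q^7] f(1)=1,f(7)=343 ⇒ 344
q^9  k|9↦f(k): 1:1 3:27 9:729  a_9=757
q^12  k|12↦f(k): 1:1 2:8 3:27 4:64 6:216 12:1728  a_12=2044
n=15: 15·1 5·3 3·5 1·15  f→[3375+125+27+1]=3528
q^16  k|16↦f(k): 1:1 2:8 4:64 8:512 16:4096  a_16=4681
[q^24] f(1)=1,f(2)=8,f(3)=27,f(4)=64,f(6)=216,f(8)=512,f(12)=1728,f(24)=13824 ⇒ 16380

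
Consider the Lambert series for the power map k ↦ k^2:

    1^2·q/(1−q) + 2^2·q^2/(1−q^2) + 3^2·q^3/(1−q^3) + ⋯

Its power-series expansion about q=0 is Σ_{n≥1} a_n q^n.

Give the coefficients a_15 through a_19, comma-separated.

d|15:{15,5,3,1}  Σf=225+25+9+1=260
d|16:{1,2,4,8,16}  Σf=1+4+16+64+256=341
d|17:{17,1}  Σf=289+1=290
d|18:{1,2,3,6,9,18}  Σf=1+4+9+36+81+324=455
q^19  k|19↦f(k): 1:1 19:361  a_19=362

260, 341, 290, 455, 362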